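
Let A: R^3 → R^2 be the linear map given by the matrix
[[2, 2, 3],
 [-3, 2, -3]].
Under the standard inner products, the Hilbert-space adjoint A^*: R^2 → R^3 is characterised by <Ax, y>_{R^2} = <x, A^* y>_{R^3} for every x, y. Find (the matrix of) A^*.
A^* = A^T =
[[2, -3],
 [2, 2],
 [3, -3]]

For real matrices with standard dot products, the defining identity <Ax, y> = <x, A^* y> gives (Ax)^T y = x^T (A^*) y, i.e. x^T A^T y = x^T (A^*) y. Since this holds for all x, y, we must have A^* = A^T. Therefore
A^* =
[[2, -3],
 [2, 2],
 [3, -3]].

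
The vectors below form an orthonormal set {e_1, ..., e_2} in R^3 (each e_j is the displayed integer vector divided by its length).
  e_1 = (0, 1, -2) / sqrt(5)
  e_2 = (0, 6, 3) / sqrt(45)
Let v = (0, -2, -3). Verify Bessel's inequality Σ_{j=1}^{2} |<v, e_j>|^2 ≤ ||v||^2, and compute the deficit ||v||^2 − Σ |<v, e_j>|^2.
Σ |<v, e_j>|^2 = 13; ||v||^2 = 13; deficit = 0

Write each e_j = u_j / sqrt(<u_j, u_j>) where u_j is the displayed integer vector. Then <v, e_j> = <v, u_j> / sqrt(<u_j, u_j>), so |<v, e_j>|^2 = <v, u_j>^2 / <u_j, u_j>.
Coefficients: <v, e_1> = 4/sqrt(5), <v, e_2> = -21/sqrt(45).
Square and sum: Σ |<v, e_j>|^2 = 13.
Compute ||v||^2 = v·v = 13.
Deficit = 13 − 13 = 0 ≥ 0, confirming Bessel's inequality. (The deficit equals ||v − Σ <v,e_j> e_j||^2, the squared distance from v to span{e_j}.)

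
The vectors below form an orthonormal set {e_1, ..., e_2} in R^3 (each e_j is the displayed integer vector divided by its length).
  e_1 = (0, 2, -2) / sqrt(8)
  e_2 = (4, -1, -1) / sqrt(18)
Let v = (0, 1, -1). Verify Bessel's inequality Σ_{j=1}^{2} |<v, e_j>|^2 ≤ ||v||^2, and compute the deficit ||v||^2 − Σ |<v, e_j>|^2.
Σ |<v, e_j>|^2 = 2; ||v||^2 = 2; deficit = 0

Write each e_j = u_j / sqrt(<u_j, u_j>) where u_j is the displayed integer vector. Then <v, e_j> = <v, u_j> / sqrt(<u_j, u_j>), so |<v, e_j>|^2 = <v, u_j>^2 / <u_j, u_j>.
Coefficients: <v, e_1> = 4/sqrt(8), <v, e_2> = 0/sqrt(18).
Square and sum: Σ |<v, e_j>|^2 = 2.
Compute ||v||^2 = v·v = 2.
Deficit = 2 − 2 = 0 ≥ 0, confirming Bessel's inequality. (The deficit equals ||v − Σ <v,e_j> e_j||^2, the squared distance from v to span{e_j}.)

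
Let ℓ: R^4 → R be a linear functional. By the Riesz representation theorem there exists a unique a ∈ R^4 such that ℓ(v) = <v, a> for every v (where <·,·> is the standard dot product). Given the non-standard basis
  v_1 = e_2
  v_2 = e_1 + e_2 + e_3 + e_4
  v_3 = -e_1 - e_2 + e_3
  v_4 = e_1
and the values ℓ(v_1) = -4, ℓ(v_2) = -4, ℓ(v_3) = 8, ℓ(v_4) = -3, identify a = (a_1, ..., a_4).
a = (-3, -4, 1, 2)

Write a = (a_1, ..., a_4) in the standard basis. For each basis vector v_i, ℓ(v_i) = <v_i, a> is a linear equation in the a_j's. Collect the n equations into a matrix system V a = ℓ, where row i of V is v_i (expressed in the standard basis). Since V is invertible (lower-triangular with 1s on the diagonal, up to permutation), solve by back-substitution:
  V =
[[0, 1, 0, 0],
 [1, 1, 1, 1],
 [-1, -1, 1, 0],
 [1, 0, 0, 0]]
  V a = (-4, -4, 8, -3)
Solving gives a = (-3, -4, 1, 2).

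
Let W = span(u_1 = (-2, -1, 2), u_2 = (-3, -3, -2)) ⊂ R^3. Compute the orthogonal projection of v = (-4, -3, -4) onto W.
proj_W(v) = (-580/173, -659/173, -650/173)

Set up U = [u_1 | ... | u_2] ∈ R^(3×2). The projector onto W = col(U) is P = U (U^T U)^(-1) U^T.
Compute U^T U =
  [9, 5]
  [5, 22],
and U^T v = (3, 29).
Solve U^T U · c = U^T v for the coefficients: c = (-79/173, 246/173). The projection is proj_W(v) = U c.
Check: (v - proj_W(v)) · u_1 = 0  (should be 0).
Check: (v - proj_W(v)) · u_2 = 0  (should be 0).
Result: proj_W(v) = (-580/173, -659/173, -650/173).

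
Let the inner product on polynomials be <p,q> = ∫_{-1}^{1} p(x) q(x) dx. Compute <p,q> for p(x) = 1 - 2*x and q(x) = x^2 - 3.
<p,q> = -16/3

Expand the product: p(x)·q(x) = -2*x^3 + x^2 + 6*x - 3.
∫_{-1}^{1} of each monomial x^k gives [2/(k+1) if k even, 0 if k odd]. Integrating term-by-term (or equivalently evaluating the antiderivative F(x) = -x^4/2 + x^3/3 + 3*x^2 - 3*x at the endpoints):
  F(1) − F(−1) = -1/6 − (31/6) = -16/3.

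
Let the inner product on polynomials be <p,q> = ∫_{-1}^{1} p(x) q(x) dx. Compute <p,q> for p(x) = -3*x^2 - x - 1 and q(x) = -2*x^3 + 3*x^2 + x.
<p,q> = -82/15

Expand the product: p(x)·q(x) = 6*x^5 - 7*x^4 - 4*x^3 - 4*x^2 - x.
∫_{-1}^{1} of each monomial x^k gives [2/(k+1) if k even, 0 if k odd]. Integrating term-by-term (or equivalently evaluating the antiderivative F(x) = x^6 - 7*x^5/5 - x^4 - 4*x^3/3 - x^2/2 at the endpoints):
  F(1) − F(−1) = -97/30 − (67/30) = -82/15.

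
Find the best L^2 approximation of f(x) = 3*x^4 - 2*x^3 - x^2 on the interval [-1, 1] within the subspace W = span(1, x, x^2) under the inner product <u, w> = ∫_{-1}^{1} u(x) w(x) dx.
g(x) = 11*x^2/7 - 6*x/5 - 9/35

The best approximation g ∈ W is the orthogonal projection of f onto W. Writing g = a_0 + a_1 x + a_2 x^2, the coefficients solve the normal equations G · a = b where
  G_{ij} = <φ_i, φ_j> and b_i = <f, φ_i>, with φ_0 = 1, φ_1 = x, φ_2 = x^2.
G =
  [2, 0, 2/3]
  [0, 2/3, 0]
  [2/3, 0, 2/5],
b = (8/15, -4/5, 16/35).
Solving gives a_0 = -9/35, a_1 = -6/5, a_2 = 11/7, so
  g(x) = 11*x^2/7 - 6*x/5 - 9/35.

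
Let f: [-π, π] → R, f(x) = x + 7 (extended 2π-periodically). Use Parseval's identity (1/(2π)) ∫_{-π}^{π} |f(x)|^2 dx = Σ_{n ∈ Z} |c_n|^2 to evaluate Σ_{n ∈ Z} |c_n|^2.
Σ |c_n|^2 = π^2/3 + 49

Expand and integrate term by term over [-π, π]:
  ∫ (x)^2 dx = 1·(2π^3/3); ∫ 2·1·(7)·x dx = 0 (odd integrand); ∫ 7^2 dx = 49·2π.
So (1/(2π)) ∫_{-π}^{π} (x + 7)^2 dx = 1π^2/3 + 49 = π^2/3 + 49.
Parseval ⇒ Σ |c_n|^2 = π^2/3 + 49.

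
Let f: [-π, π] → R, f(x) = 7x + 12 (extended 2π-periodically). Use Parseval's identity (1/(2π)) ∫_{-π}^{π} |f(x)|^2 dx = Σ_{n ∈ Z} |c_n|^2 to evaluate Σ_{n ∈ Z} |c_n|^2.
Σ |c_n|^2 = 49π^2/3 + 144

Expand and integrate term by term over [-π, π]:
  ∫ (7x)^2 dx = 49·(2π^3/3); ∫ 2·7·(12)·x dx = 0 (odd integrand); ∫ 12^2 dx = 144·2π.
So (1/(2π)) ∫_{-π}^{π} (7x + 12)^2 dx = 49π^2/3 + 144 = 49π^2/3 + 144.
Parseval ⇒ Σ |c_n|^2 = 49π^2/3 + 144.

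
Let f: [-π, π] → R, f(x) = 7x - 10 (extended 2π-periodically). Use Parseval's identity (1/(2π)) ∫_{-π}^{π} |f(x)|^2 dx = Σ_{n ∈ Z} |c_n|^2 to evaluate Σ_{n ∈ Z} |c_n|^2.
Σ |c_n|^2 = 49π^2/3 + 100

Expand and integrate term by term over [-π, π]:
  ∫ (7x)^2 dx = 49·(2π^3/3); ∫ 2·7·(-10)·x dx = 0 (odd integrand); ∫ (-10)^2 dx = 100·2π.
So (1/(2π)) ∫_{-π}^{π} (7x - 10)^2 dx = 49π^2/3 + 100 = 49π^2/3 + 100.
Parseval ⇒ Σ |c_n|^2 = 49π^2/3 + 100.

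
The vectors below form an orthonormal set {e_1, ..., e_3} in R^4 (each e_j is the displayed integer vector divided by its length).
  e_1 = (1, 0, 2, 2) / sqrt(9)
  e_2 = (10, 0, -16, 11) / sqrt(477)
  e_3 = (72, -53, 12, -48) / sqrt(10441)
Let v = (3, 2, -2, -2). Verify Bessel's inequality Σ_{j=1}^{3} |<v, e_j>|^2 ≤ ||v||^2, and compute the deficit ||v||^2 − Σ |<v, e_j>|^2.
Σ |<v, e_j>|^2 = 1833/197; ||v||^2 = 21; deficit = 2304/197

Write each e_j = u_j / sqrt(<u_j, u_j>) where u_j is the displayed integer vector. Then <v, e_j> = <v, u_j> / sqrt(<u_j, u_j>), so |<v, e_j>|^2 = <v, u_j>^2 / <u_j, u_j>.
Coefficients: <v, e_1> = -5/sqrt(9), <v, e_2> = 40/sqrt(477), <v, e_3> = 182/sqrt(10441).
Square and sum: Σ |<v, e_j>|^2 = 1833/197.
Compute ||v||^2 = v·v = 21.
Deficit = 21 − 1833/197 = 2304/197 ≥ 0, confirming Bessel's inequality. (The deficit equals ||v − Σ <v,e_j> e_j||^2, the squared distance from v to span{e_j}.)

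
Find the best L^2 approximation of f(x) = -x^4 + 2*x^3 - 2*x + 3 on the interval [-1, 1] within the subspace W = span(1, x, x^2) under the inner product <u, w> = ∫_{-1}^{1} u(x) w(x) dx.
g(x) = -6*x^2/7 - 4*x/5 + 108/35

The best approximation g ∈ W is the orthogonal projection of f onto W. Writing g = a_0 + a_1 x + a_2 x^2, the coefficients solve the normal equations G · a = b where
  G_{ij} = <φ_i, φ_j> and b_i = <f, φ_i>, with φ_0 = 1, φ_1 = x, φ_2 = x^2.
G =
  [2, 0, 2/3]
  [0, 2/3, 0]
  [2/3, 0, 2/5],
b = (28/5, -8/15, 12/7).
Solving gives a_0 = 108/35, a_1 = -4/5, a_2 = -6/7, so
  g(x) = -6*x^2/7 - 4*x/5 + 108/35.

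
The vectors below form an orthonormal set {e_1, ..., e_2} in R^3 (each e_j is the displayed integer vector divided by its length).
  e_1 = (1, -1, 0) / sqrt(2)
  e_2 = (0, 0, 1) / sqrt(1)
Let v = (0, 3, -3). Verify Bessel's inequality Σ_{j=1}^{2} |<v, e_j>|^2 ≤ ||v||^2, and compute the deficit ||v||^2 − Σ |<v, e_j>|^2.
Σ |<v, e_j>|^2 = 27/2; ||v||^2 = 18; deficit = 9/2

Write each e_j = u_j / sqrt(<u_j, u_j>) where u_j is the displayed integer vector. Then <v, e_j> = <v, u_j> / sqrt(<u_j, u_j>), so |<v, e_j>|^2 = <v, u_j>^2 / <u_j, u_j>.
Coefficients: <v, e_1> = -3/sqrt(2), <v, e_2> = -3/sqrt(1).
Square and sum: Σ |<v, e_j>|^2 = 27/2.
Compute ||v||^2 = v·v = 18.
Deficit = 18 − 27/2 = 9/2 ≥ 0, confirming Bessel's inequality. (The deficit equals ||v − Σ <v,e_j> e_j||^2, the squared distance from v to span{e_j}.)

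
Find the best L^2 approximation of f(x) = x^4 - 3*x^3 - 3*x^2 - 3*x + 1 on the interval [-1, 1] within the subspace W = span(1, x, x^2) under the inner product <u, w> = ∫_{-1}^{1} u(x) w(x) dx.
g(x) = -15*x^2/7 - 24*x/5 + 32/35

The best approximation g ∈ W is the orthogonal projection of f onto W. Writing g = a_0 + a_1 x + a_2 x^2, the coefficients solve the normal equations G · a = b where
  G_{ij} = <φ_i, φ_j> and b_i = <f, φ_i>, with φ_0 = 1, φ_1 = x, φ_2 = x^2.
G =
  [2, 0, 2/3]
  [0, 2/3, 0]
  [2/3, 0, 2/5],
b = (2/5, -16/5, -26/105).
Solving gives a_0 = 32/35, a_1 = -24/5, a_2 = -15/7, so
  g(x) = -15*x^2/7 - 24*x/5 + 32/35.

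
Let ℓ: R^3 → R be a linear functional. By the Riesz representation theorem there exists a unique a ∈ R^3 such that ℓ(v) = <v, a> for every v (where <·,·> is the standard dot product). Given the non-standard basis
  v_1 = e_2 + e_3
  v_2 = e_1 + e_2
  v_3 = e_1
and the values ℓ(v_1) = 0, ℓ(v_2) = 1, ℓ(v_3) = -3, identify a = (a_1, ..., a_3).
a = (-3, 4, -4)

Write a = (a_1, ..., a_3) in the standard basis. For each basis vector v_i, ℓ(v_i) = <v_i, a> is a linear equation in the a_j's. Collect the n equations into a matrix system V a = ℓ, where row i of V is v_i (expressed in the standard basis). Since V is invertible (lower-triangular with 1s on the diagonal, up to permutation), solve by back-substitution:
  V =
[[0, 1, 1],
 [1, 1, 0],
 [1, 0, 0]]
  V a = (0, 1, -3)
Solving gives a = (-3, 4, -4).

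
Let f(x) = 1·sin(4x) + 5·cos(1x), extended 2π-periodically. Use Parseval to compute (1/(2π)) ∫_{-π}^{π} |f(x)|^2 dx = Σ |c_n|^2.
Σ |c_n|^2 = 13

Expand |f|^2 and use orthogonality of {sin(nx), cos(mx)} on [-π, π]:
  ∫_{-π}^{π} sin(nx)^2 dx = π, ∫ cos(mx)^2 dx = π, and cross terms integrate to 0.
So ∫_{-π}^{π} f(x)^2 dx = 1^2 · π + 5^2 · π = (1 + 25)π.
Divide by 2π: (1 + 25)/2 = 13.
By Parseval, this equals Σ |c_n|^2.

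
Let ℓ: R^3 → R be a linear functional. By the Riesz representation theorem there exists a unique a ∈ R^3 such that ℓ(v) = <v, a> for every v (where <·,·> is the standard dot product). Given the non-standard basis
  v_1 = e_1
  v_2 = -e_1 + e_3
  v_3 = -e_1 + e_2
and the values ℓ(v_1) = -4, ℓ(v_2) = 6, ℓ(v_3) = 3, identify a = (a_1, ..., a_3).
a = (-4, -1, 2)

Write a = (a_1, ..., a_3) in the standard basis. For each basis vector v_i, ℓ(v_i) = <v_i, a> is a linear equation in the a_j's. Collect the n equations into a matrix system V a = ℓ, where row i of V is v_i (expressed in the standard basis). Since V is invertible (lower-triangular with 1s on the diagonal, up to permutation), solve by back-substitution:
  V =
[[1, 0, 0],
 [-1, 0, 1],
 [-1, 1, 0]]
  V a = (-4, 6, 3)
Solving gives a = (-4, -1, 2).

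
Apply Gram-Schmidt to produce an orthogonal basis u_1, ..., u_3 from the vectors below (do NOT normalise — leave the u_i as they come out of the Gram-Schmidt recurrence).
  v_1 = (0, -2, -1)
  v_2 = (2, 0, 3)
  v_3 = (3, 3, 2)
Orthogonal basis:
  u_1 = (0, -2, -1)
  u_2 = (2, -6/5, 12/5)
  u_3 = (12/7, 4/7, -8/7)

Apply the Gram-Schmidt recurrence
  u_1 = v_1
  u_i = v_i − Σ_{j<i} ((v_i · u_j) / (u_j · u_j)) · u_j.

Step by step this gives:
  u_1 = (0, -2, -1)
  u_2 = (2, -6/5, 12/5)
  u_3 = (12/7, 4/7, -8/7)

Orthogonality check:
  u_2 · u_1 = 0 (should be 0)
  u_3 · u_1 = 0 (should be 0)
  u_3 · u_2 = 0 (should be 0)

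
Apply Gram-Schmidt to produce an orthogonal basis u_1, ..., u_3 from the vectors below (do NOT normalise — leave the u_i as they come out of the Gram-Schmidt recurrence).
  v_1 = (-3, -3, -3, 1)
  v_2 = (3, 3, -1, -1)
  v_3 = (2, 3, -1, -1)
Orthogonal basis:
  u_1 = (-3, -3, -3, 1)
  u_2 = (9/7, 9/7, -19/7, -3/7)
  u_3 = (-10/19, 9/19, 0, -3/19)

Apply the Gram-Schmidt recurrence
  u_1 = v_1
  u_i = v_i − Σ_{j<i} ((v_i · u_j) / (u_j · u_j)) · u_j.

Step by step this gives:
  u_1 = (-3, -3, -3, 1)
  u_2 = (9/7, 9/7, -19/7, -3/7)
  u_3 = (-10/19, 9/19, 0, -3/19)

Orthogonality check:
  u_2 · u_1 = 0 (should be 0)
  u_3 · u_1 = 0 (should be 0)
  u_3 · u_2 = 0 (should be 0)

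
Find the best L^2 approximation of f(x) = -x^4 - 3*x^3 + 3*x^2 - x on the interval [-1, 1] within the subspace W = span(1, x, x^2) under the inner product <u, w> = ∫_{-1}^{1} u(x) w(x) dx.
g(x) = 15*x^2/7 - 14*x/5 + 3/35

The best approximation g ∈ W is the orthogonal projection of f onto W. Writing g = a_0 + a_1 x + a_2 x^2, the coefficients solve the normal equations G · a = b where
  G_{ij} = <φ_i, φ_j> and b_i = <f, φ_i>, with φ_0 = 1, φ_1 = x, φ_2 = x^2.
G =
  [2, 0, 2/3]
  [0, 2/3, 0]
  [2/3, 0, 2/5],
b = (8/5, -28/15, 32/35).
Solving gives a_0 = 3/35, a_1 = -14/5, a_2 = 15/7, so
  g(x) = 15*x^2/7 - 14*x/5 + 3/35.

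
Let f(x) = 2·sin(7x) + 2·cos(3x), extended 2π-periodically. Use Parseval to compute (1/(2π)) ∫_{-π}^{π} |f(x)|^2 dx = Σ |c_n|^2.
Σ |c_n|^2 = 4

Expand |f|^2 and use orthogonality of {sin(nx), cos(mx)} on [-π, π]:
  ∫_{-π}^{π} sin(nx)^2 dx = π, ∫ cos(mx)^2 dx = π, and cross terms integrate to 0.
So ∫_{-π}^{π} f(x)^2 dx = 2^2 · π + 2^2 · π = (4 + 4)π.
Divide by 2π: (4 + 4)/2 = 4.
By Parseval, this equals Σ |c_n|^2.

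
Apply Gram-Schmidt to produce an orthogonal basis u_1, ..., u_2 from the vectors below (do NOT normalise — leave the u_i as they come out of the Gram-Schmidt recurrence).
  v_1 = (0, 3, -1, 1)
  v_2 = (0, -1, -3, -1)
Orthogonal basis:
  u_1 = (0, 3, -1, 1)
  u_2 = (0, -8/11, -34/11, -10/11)

Apply the Gram-Schmidt recurrence
  u_1 = v_1
  u_i = v_i − Σ_{j<i} ((v_i · u_j) / (u_j · u_j)) · u_j.

Step by step this gives:
  u_1 = (0, 3, -1, 1)
  u_2 = (0, -8/11, -34/11, -10/11)

Orthogonality check:
  u_2 · u_1 = 0 (should be 0)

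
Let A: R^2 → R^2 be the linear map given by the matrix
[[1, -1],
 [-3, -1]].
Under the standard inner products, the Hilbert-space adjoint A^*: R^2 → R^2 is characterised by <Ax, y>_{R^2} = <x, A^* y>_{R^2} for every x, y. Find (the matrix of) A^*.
A^* = A^T =
[[1, -3],
 [-1, -1]]

For real matrices with standard dot products, the defining identity <Ax, y> = <x, A^* y> gives (Ax)^T y = x^T (A^*) y, i.e. x^T A^T y = x^T (A^*) y. Since this holds for all x, y, we must have A^* = A^T. Therefore
A^* =
[[1, -3],
 [-1, -1]].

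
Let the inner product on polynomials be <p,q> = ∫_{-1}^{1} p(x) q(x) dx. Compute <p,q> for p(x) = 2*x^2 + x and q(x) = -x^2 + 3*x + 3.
<p,q> = 26/5

Expand the product: p(x)·q(x) = -2*x^4 + 5*x^3 + 9*x^2 + 3*x.
∫_{-1}^{1} of each monomial x^k gives [2/(k+1) if k even, 0 if k odd]. Integrating term-by-term (or equivalently evaluating the antiderivative F(x) = -2*x^5/5 + 5*x^4/4 + 3*x^3 + 3*x^2/2 at the endpoints):
  F(1) − F(−1) = 107/20 − (3/20) = 26/5.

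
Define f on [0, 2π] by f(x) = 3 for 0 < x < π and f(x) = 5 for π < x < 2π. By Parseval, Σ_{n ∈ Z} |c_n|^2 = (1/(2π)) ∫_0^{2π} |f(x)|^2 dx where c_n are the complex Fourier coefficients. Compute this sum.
Σ |c_n|^2 = 17

Parseval equates the L^2 energy of f (normalised by 1/(2π)) with the ℓ^2 sum of its Fourier coefficients: (1/(2π)) ∫_0^{2π} |f|^2 = Σ |c_n|^2.
Compute the left side: (1/(2π)) [∫_0^π 3^2 dx + ∫_π^{2π} 5^2 dx] = (1/(2π)) · (9π + 25π) = (9 + 25)/2 = 17.
So Σ_{n ∈ Z} |c_n|^2 = 17.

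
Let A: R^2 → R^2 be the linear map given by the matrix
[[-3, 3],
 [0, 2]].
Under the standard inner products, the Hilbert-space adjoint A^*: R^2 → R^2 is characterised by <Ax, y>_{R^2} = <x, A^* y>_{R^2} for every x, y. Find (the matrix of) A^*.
A^* = A^T =
[[-3, 0],
 [3, 2]]

For real matrices with standard dot products, the defining identity <Ax, y> = <x, A^* y> gives (Ax)^T y = x^T (A^*) y, i.e. x^T A^T y = x^T (A^*) y. Since this holds for all x, y, we must have A^* = A^T. Therefore
A^* =
[[-3, 0],
 [3, 2]].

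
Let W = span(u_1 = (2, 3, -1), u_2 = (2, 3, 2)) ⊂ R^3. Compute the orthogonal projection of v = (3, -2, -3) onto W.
proj_W(v) = (0, 0, -3)

Set up U = [u_1 | ... | u_2] ∈ R^(3×2). The projector onto W = col(U) is P = U (U^T U)^(-1) U^T.
Compute U^T U =
  [14, 11]
  [11, 17],
and U^T v = (3, -6).
Solve U^T U · c = U^T v for the coefficients: c = (1, -1). The projection is proj_W(v) = U c.
Check: (v - proj_W(v)) · u_1 = 0  (should be 0).
Check: (v - proj_W(v)) · u_2 = 0  (should be 0).
Result: proj_W(v) = (0, 0, -3).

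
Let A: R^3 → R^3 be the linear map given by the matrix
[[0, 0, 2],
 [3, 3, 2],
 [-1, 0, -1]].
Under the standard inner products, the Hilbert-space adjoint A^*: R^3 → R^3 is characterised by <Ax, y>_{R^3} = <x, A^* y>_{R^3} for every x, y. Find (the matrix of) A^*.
A^* = A^T =
[[0, 3, -1],
 [0, 3, 0],
 [2, 2, -1]]

For real matrices with standard dot products, the defining identity <Ax, y> = <x, A^* y> gives (Ax)^T y = x^T (A^*) y, i.e. x^T A^T y = x^T (A^*) y. Since this holds for all x, y, we must have A^* = A^T. Therefore
A^* =
[[0, 3, -1],
 [0, 3, 0],
 [2, 2, -1]].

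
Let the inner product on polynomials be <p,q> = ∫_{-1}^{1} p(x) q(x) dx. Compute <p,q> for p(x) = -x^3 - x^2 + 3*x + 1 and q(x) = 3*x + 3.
<p,q> = 44/5

Expand the product: p(x)·q(x) = -3*x^4 - 6*x^3 + 6*x^2 + 12*x + 3.
∫_{-1}^{1} of each monomial x^k gives [2/(k+1) if k even, 0 if k odd]. Integrating term-by-term (or equivalently evaluating the antiderivative F(x) = -3*x^5/5 - 3*x^4/2 + 2*x^3 + 6*x^2 + 3*x at the endpoints):
  F(1) − F(−1) = 89/10 − (1/10) = 44/5.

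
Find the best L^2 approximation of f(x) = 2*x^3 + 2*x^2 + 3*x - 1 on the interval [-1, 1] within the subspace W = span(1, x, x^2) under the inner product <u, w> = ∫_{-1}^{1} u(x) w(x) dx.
g(x) = 2*x^2 + 21*x/5 - 1

The best approximation g ∈ W is the orthogonal projection of f onto W. Writing g = a_0 + a_1 x + a_2 x^2, the coefficients solve the normal equations G · a = b where
  G_{ij} = <φ_i, φ_j> and b_i = <f, φ_i>, with φ_0 = 1, φ_1 = x, φ_2 = x^2.
G =
  [2, 0, 2/3]
  [0, 2/3, 0]
  [2/3, 0, 2/5],
b = (-2/3, 14/5, 2/15).
Solving gives a_0 = -1, a_1 = 21/5, a_2 = 2, so
  g(x) = 2*x^2 + 21*x/5 - 1.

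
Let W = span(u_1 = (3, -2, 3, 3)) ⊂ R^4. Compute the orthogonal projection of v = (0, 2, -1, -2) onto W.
proj_W(v) = (-39/31, 26/31, -39/31, -39/31)

Set up U = [u_1 | ... | u_1] ∈ R^(4×1). The projector onto W = col(U) is P = U (U^T U)^(-1) U^T.
Compute U^T U =
  [31],
and U^T v = (-13).
Solve U^T U · c = U^T v for the coefficients: c = (-13/31). The projection is proj_W(v) = U c.
Check: (v - proj_W(v)) · u_1 = 0  (should be 0).
Result: proj_W(v) = (-39/31, 26/31, -39/31, -39/31).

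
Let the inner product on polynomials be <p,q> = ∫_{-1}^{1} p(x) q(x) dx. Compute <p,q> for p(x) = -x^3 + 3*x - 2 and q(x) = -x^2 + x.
<p,q> = 44/15

Expand the product: p(x)·q(x) = x^5 - x^4 - 3*x^3 + 5*x^2 - 2*x.
∫_{-1}^{1} of each monomial x^k gives [2/(k+1) if k even, 0 if k odd]. Integrating term-by-term (or equivalently evaluating the antiderivative F(x) = x^6/6 - x^5/5 - 3*x^4/4 + 5*x^3/3 - x^2 at the endpoints):
  F(1) − F(−1) = -7/60 − (-61/20) = 44/15.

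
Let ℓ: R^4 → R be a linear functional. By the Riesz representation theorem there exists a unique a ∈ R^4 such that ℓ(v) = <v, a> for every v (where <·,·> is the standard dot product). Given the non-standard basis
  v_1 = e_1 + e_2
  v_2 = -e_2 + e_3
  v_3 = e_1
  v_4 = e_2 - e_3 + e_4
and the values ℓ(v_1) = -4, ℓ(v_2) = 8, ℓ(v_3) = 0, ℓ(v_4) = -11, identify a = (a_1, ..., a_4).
a = (0, -4, 4, -3)

Write a = (a_1, ..., a_4) in the standard basis. For each basis vector v_i, ℓ(v_i) = <v_i, a> is a linear equation in the a_j's. Collect the n equations into a matrix system V a = ℓ, where row i of V is v_i (expressed in the standard basis). Since V is invertible (lower-triangular with 1s on the diagonal, up to permutation), solve by back-substitution:
  V =
[[1, 1, 0, 0],
 [0, -1, 1, 0],
 [1, 0, 0, 0],
 [0, 1, -1, 1]]
  V a = (-4, 8, 0, -11)
Solving gives a = (0, -4, 4, -3).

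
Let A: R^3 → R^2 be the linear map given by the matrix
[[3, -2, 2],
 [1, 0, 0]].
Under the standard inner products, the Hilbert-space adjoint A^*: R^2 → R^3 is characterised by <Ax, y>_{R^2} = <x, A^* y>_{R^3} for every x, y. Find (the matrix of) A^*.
A^* = A^T =
[[3, 1],
 [-2, 0],
 [2, 0]]

For real matrices with standard dot products, the defining identity <Ax, y> = <x, A^* y> gives (Ax)^T y = x^T (A^*) y, i.e. x^T A^T y = x^T (A^*) y. Since this holds for all x, y, we must have A^* = A^T. Therefore
A^* =
[[3, 1],
 [-2, 0],
 [2, 0]].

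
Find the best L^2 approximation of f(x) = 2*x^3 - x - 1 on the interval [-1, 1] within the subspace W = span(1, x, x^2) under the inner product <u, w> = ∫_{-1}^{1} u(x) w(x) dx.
g(x) = x/5 - 1

The best approximation g ∈ W is the orthogonal projection of f onto W. Writing g = a_0 + a_1 x + a_2 x^2, the coefficients solve the normal equations G · a = b where
  G_{ij} = <φ_i, φ_j> and b_i = <f, φ_i>, with φ_0 = 1, φ_1 = x, φ_2 = x^2.
G =
  [2, 0, 2/3]
  [0, 2/3, 0]
  [2/3, 0, 2/5],
b = (-2, 2/15, -2/3).
Solving gives a_0 = -1, a_1 = 1/5, a_2 = 0, so
  g(x) = x/5 - 1.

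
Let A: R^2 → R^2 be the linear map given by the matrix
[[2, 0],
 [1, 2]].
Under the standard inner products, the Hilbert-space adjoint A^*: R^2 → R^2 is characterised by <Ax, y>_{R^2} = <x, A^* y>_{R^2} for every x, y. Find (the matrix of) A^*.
A^* = A^T =
[[2, 1],
 [0, 2]]

For real matrices with standard dot products, the defining identity <Ax, y> = <x, A^* y> gives (Ax)^T y = x^T (A^*) y, i.e. x^T A^T y = x^T (A^*) y. Since this holds for all x, y, we must have A^* = A^T. Therefore
A^* =
[[2, 1],
 [0, 2]].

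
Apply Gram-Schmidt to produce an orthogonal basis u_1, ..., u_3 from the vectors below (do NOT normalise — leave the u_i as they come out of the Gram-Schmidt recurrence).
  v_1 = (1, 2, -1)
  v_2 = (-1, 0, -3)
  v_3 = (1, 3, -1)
Orthogonal basis:
  u_1 = (1, 2, -1)
  u_2 = (-4/3, -2/3, -8/3)
  u_3 = (-3/7, 2/7, 1/7)

Apply the Gram-Schmidt recurrence
  u_1 = v_1
  u_i = v_i − Σ_{j<i} ((v_i · u_j) / (u_j · u_j)) · u_j.

Step by step this gives:
  u_1 = (1, 2, -1)
  u_2 = (-4/3, -2/3, -8/3)
  u_3 = (-3/7, 2/7, 1/7)

Orthogonality check:
  u_2 · u_1 = 0 (should be 0)
  u_3 · u_1 = 0 (should be 0)
  u_3 · u_2 = 0 (should be 0)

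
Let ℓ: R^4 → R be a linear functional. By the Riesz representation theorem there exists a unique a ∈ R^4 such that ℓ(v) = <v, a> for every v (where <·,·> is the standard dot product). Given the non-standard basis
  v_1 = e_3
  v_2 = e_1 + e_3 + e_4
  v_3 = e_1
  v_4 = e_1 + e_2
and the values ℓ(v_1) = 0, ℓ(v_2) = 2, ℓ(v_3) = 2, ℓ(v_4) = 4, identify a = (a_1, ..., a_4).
a = (2, 2, 0, 0)

Write a = (a_1, ..., a_4) in the standard basis. For each basis vector v_i, ℓ(v_i) = <v_i, a> is a linear equation in the a_j's. Collect the n equations into a matrix system V a = ℓ, where row i of V is v_i (expressed in the standard basis). Since V is invertible (lower-triangular with 1s on the diagonal, up to permutation), solve by back-substitution:
  V =
[[0, 0, 1, 0],
 [1, 0, 1, 1],
 [1, 0, 0, 0],
 [1, 1, 0, 0]]
  V a = (0, 2, 2, 4)
Solving gives a = (2, 2, 0, 0).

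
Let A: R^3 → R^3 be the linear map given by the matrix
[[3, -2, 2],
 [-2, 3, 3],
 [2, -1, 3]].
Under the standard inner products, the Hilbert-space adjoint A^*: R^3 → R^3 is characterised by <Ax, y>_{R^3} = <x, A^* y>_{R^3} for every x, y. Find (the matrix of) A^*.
A^* = A^T =
[[3, -2, 2],
 [-2, 3, -1],
 [2, 3, 3]]

For real matrices with standard dot products, the defining identity <Ax, y> = <x, A^* y> gives (Ax)^T y = x^T (A^*) y, i.e. x^T A^T y = x^T (A^*) y. Since this holds for all x, y, we must have A^* = A^T. Therefore
A^* =
[[3, -2, 2],
 [-2, 3, -1],
 [2, 3, 3]].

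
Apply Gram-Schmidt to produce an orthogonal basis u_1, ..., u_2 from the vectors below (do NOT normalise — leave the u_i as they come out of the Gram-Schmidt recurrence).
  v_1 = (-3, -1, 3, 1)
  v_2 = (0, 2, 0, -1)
Orthogonal basis:
  u_1 = (-3, -1, 3, 1)
  u_2 = (-9/20, 37/20, 9/20, -17/20)

Apply the Gram-Schmidt recurrence
  u_1 = v_1
  u_i = v_i − Σ_{j<i} ((v_i · u_j) / (u_j · u_j)) · u_j.

Step by step this gives:
  u_1 = (-3, -1, 3, 1)
  u_2 = (-9/20, 37/20, 9/20, -17/20)

Orthogonality check:
  u_2 · u_1 = 0 (should be 0)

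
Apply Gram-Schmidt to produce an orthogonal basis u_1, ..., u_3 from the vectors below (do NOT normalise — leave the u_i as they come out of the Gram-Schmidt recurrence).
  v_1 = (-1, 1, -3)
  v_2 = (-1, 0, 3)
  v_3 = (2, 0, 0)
Orthogonal basis:
  u_1 = (-1, 1, -3)
  u_2 = (-19/11, 8/11, 9/11)
  u_3 = (9/23, 18/23, 3/23)

Apply the Gram-Schmidt recurrence
  u_1 = v_1
  u_i = v_i − Σ_{j<i} ((v_i · u_j) / (u_j · u_j)) · u_j.

Step by step this gives:
  u_1 = (-1, 1, -3)
  u_2 = (-19/11, 8/11, 9/11)
  u_3 = (9/23, 18/23, 3/23)

Orthogonality check:
  u_2 · u_1 = 0 (should be 0)
  u_3 · u_1 = 0 (should be 0)
  u_3 · u_2 = 0 (should be 0)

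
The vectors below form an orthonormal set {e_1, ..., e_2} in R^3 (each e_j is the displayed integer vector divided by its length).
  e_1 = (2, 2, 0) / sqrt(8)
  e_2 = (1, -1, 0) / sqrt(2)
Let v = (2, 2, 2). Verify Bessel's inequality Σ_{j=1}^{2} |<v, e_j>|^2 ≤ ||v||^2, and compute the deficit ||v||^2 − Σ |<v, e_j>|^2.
Σ |<v, e_j>|^2 = 8; ||v||^2 = 12; deficit = 4

Write each e_j = u_j / sqrt(<u_j, u_j>) where u_j is the displayed integer vector. Then <v, e_j> = <v, u_j> / sqrt(<u_j, u_j>), so |<v, e_j>|^2 = <v, u_j>^2 / <u_j, u_j>.
Coefficients: <v, e_1> = 8/sqrt(8), <v, e_2> = 0/sqrt(2).
Square and sum: Σ |<v, e_j>|^2 = 8.
Compute ||v||^2 = v·v = 12.
Deficit = 12 − 8 = 4 ≥ 0, confirming Bessel's inequality. (The deficit equals ||v − Σ <v,e_j> e_j||^2, the squared distance from v to span{e_j}.)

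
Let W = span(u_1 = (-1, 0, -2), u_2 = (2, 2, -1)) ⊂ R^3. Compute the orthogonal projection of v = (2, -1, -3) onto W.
proj_W(v) = (14/45, 10/9, -97/45)

Set up U = [u_1 | ... | u_2] ∈ R^(3×2). The projector onto W = col(U) is P = U (U^T U)^(-1) U^T.
Compute U^T U =
  [5, 0]
  [0, 9],
and U^T v = (4, 5).
Solve U^T U · c = U^T v for the coefficients: c = (4/5, 5/9). The projection is proj_W(v) = U c.
Check: (v - proj_W(v)) · u_1 = 0  (should be 0).
Check: (v - proj_W(v)) · u_2 = 0  (should be 0).
Result: proj_W(v) = (14/45, 10/9, -97/45).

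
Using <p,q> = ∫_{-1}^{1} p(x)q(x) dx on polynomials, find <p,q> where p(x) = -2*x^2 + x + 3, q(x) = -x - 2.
<p,q> = -10

Expand the product: p(x)·q(x) = 2*x^3 + 3*x^2 - 5*x - 6.
∫_{-1}^{1} of each monomial x^k gives [2/(k+1) if k even, 0 if k odd]. Integrating term-by-term (or equivalently evaluating the antiderivative F(x) = x^4/2 + x^3 - 5*x^2/2 - 6*x at the endpoints):
  F(1) − F(−1) = -7 − (3) = -10.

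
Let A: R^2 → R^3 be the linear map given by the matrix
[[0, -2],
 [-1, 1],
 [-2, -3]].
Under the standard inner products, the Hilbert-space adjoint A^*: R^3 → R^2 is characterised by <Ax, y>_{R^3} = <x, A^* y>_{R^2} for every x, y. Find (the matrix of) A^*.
A^* = A^T =
[[0, -1, -2],
 [-2, 1, -3]]

For real matrices with standard dot products, the defining identity <Ax, y> = <x, A^* y> gives (Ax)^T y = x^T (A^*) y, i.e. x^T A^T y = x^T (A^*) y. Since this holds for all x, y, we must have A^* = A^T. Therefore
A^* =
[[0, -1, -2],
 [-2, 1, -3]].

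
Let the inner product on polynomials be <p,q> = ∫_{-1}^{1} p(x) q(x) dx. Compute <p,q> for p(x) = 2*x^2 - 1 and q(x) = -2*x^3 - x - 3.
<p,q> = 2

Expand the product: p(x)·q(x) = -4*x^5 - 6*x^2 + x + 3.
∫_{-1}^{1} of each monomial x^k gives [2/(k+1) if k even, 0 if k odd]. Integrating term-by-term (or equivalently evaluating the antiderivative F(x) = -2*x^6/3 - 2*x^3 + x^2/2 + 3*x at the endpoints):
  F(1) − F(−1) = 5/6 − (-7/6) = 2.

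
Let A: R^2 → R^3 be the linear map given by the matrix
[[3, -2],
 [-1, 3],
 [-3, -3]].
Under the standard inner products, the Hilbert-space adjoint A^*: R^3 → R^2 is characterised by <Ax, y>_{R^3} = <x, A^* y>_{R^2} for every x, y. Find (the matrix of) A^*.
A^* = A^T =
[[3, -1, -3],
 [-2, 3, -3]]

For real matrices with standard dot products, the defining identity <Ax, y> = <x, A^* y> gives (Ax)^T y = x^T (A^*) y, i.e. x^T A^T y = x^T (A^*) y. Since this holds for all x, y, we must have A^* = A^T. Therefore
A^* =
[[3, -1, -3],
 [-2, 3, -3]].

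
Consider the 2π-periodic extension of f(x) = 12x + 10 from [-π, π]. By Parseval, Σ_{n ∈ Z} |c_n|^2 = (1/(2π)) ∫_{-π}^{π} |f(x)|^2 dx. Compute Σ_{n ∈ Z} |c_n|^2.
Σ |c_n|^2 = 48π^2 + 100

Expand and integrate term by term over [-π, π]:
  ∫ (12x)^2 dx = 144·(2π^3/3); ∫ 2·12·(10)·x dx = 0 (odd integrand); ∫ 10^2 dx = 100·2π.
So (1/(2π)) ∫_{-π}^{π} (12x + 10)^2 dx = 144π^2/3 + 100 = 48π^2 + 100.
Parseval ⇒ Σ |c_n|^2 = 48π^2 + 100.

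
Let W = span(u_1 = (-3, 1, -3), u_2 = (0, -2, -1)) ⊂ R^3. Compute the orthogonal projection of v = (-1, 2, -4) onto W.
proj_W(v) = (-255/94, 119/94, -119/47)

Set up U = [u_1 | ... | u_2] ∈ R^(3×2). The projector onto W = col(U) is P = U (U^T U)^(-1) U^T.
Compute U^T U =
  [19, 1]
  [1, 5],
and U^T v = (17, 0).
Solve U^T U · c = U^T v for the coefficients: c = (85/94, -17/94). The projection is proj_W(v) = U c.
Check: (v - proj_W(v)) · u_1 = 0  (should be 0).
Check: (v - proj_W(v)) · u_2 = 0  (should be 0).
Result: proj_W(v) = (-255/94, 119/94, -119/47).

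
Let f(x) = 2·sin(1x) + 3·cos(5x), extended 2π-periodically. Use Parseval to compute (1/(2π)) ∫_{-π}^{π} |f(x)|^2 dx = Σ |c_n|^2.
Σ |c_n|^2 = 13/2

Expand |f|^2 and use orthogonality of {sin(nx), cos(mx)} on [-π, π]:
  ∫_{-π}^{π} sin(nx)^2 dx = π, ∫ cos(mx)^2 dx = π, and cross terms integrate to 0.
So ∫_{-π}^{π} f(x)^2 dx = 2^2 · π + 3^2 · π = (4 + 9)π.
Divide by 2π: (4 + 9)/2 = 13/2.
By Parseval, this equals Σ |c_n|^2.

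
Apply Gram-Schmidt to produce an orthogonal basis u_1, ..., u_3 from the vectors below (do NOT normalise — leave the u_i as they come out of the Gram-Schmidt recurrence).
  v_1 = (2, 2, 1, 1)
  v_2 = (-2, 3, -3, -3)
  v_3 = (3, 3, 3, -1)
Orthogonal basis:
  u_1 = (2, 2, 1, 1)
  u_2 = (-6/5, 19/5, -13/5, -13/5)
  u_3 = (15/49, -20/147, 269/147, -319/147)

Apply the Gram-Schmidt recurrence
  u_1 = v_1
  u_i = v_i − Σ_{j<i} ((v_i · u_j) / (u_j · u_j)) · u_j.

Step by step this gives:
  u_1 = (2, 2, 1, 1)
  u_2 = (-6/5, 19/5, -13/5, -13/5)
  u_3 = (15/49, -20/147, 269/147, -319/147)

Orthogonality check:
  u_2 · u_1 = 0 (should be 0)
  u_3 · u_1 = 0 (should be 0)
  u_3 · u_2 = 0 (should be 0)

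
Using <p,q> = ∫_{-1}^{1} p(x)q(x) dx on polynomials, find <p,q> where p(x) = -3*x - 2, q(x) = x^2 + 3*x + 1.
<p,q> = -34/3

Expand the product: p(x)·q(x) = -3*x^3 - 11*x^2 - 9*x - 2.
∫_{-1}^{1} of each monomial x^k gives [2/(k+1) if k even, 0 if k odd]. Integrating term-by-term (or equivalently evaluating the antiderivative F(x) = -3*x^4/4 - 11*x^3/3 - 9*x^2/2 - 2*x at the endpoints):
  F(1) − F(−1) = -131/12 − (5/12) = -34/3.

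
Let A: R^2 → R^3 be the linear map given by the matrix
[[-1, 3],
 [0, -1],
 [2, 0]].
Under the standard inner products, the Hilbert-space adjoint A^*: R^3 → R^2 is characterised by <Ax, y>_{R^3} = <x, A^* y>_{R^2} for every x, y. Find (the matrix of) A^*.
A^* = A^T =
[[-1, 0, 2],
 [3, -1, 0]]

For real matrices with standard dot products, the defining identity <Ax, y> = <x, A^* y> gives (Ax)^T y = x^T (A^*) y, i.e. x^T A^T y = x^T (A^*) y. Since this holds for all x, y, we must have A^* = A^T. Therefore
A^* =
[[-1, 0, 2],
 [3, -1, 0]].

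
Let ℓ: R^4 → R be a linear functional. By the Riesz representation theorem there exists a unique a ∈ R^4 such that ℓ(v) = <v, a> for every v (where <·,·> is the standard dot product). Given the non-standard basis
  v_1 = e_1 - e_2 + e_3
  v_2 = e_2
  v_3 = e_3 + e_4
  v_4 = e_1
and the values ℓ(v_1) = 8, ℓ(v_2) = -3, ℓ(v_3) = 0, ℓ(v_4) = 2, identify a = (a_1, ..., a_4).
a = (2, -3, 3, -3)

Write a = (a_1, ..., a_4) in the standard basis. For each basis vector v_i, ℓ(v_i) = <v_i, a> is a linear equation in the a_j's. Collect the n equations into a matrix system V a = ℓ, where row i of V is v_i (expressed in the standard basis). Since V is invertible (lower-triangular with 1s on the diagonal, up to permutation), solve by back-substitution:
  V =
[[1, -1, 1, 0],
 [0, 1, 0, 0],
 [0, 0, 1, 1],
 [1, 0, 0, 0]]
  V a = (8, -3, 0, 2)
Solving gives a = (2, -3, 3, -3).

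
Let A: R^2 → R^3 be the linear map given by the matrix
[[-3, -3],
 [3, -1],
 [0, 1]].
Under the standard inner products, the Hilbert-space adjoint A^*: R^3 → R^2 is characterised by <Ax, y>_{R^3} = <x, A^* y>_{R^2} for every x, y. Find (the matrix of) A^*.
A^* = A^T =
[[-3, 3, 0],
 [-3, -1, 1]]

For real matrices with standard dot products, the defining identity <Ax, y> = <x, A^* y> gives (Ax)^T y = x^T (A^*) y, i.e. x^T A^T y = x^T (A^*) y. Since this holds for all x, y, we must have A^* = A^T. Therefore
A^* =
[[-3, 3, 0],
 [-3, -1, 1]].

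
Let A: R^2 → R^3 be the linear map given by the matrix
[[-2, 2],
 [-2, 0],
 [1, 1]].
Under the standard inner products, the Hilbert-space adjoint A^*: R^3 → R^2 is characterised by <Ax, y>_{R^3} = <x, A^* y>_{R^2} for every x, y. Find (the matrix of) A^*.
A^* = A^T =
[[-2, -2, 1],
 [2, 0, 1]]

For real matrices with standard dot products, the defining identity <Ax, y> = <x, A^* y> gives (Ax)^T y = x^T (A^*) y, i.e. x^T A^T y = x^T (A^*) y. Since this holds for all x, y, we must have A^* = A^T. Therefore
A^* =
[[-2, -2, 1],
 [2, 0, 1]].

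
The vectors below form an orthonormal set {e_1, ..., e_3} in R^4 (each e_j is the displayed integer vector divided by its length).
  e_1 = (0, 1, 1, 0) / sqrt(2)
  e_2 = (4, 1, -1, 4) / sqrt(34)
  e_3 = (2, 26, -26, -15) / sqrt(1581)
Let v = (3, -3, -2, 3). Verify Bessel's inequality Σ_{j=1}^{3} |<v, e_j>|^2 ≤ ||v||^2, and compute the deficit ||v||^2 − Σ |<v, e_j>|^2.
Σ |<v, e_j>|^2 = 2858/93; ||v||^2 = 31; deficit = 25/93

Write each e_j = u_j / sqrt(<u_j, u_j>) where u_j is the displayed integer vector. Then <v, e_j> = <v, u_j> / sqrt(<u_j, u_j>), so |<v, e_j>|^2 = <v, u_j>^2 / <u_j, u_j>.
Coefficients: <v, e_1> = -5/sqrt(2), <v, e_2> = 23/sqrt(34), <v, e_3> = -65/sqrt(1581).
Square and sum: Σ |<v, e_j>|^2 = 2858/93.
Compute ||v||^2 = v·v = 31.
Deficit = 31 − 2858/93 = 25/93 ≥ 0, confirming Bessel's inequality. (The deficit equals ||v − Σ <v,e_j> e_j||^2, the squared distance from v to span{e_j}.)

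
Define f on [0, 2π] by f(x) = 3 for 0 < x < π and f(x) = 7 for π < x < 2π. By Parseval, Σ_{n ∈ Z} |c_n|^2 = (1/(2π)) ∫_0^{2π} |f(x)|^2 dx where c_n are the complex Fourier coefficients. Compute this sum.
Σ |c_n|^2 = 29

Parseval equates the L^2 energy of f (normalised by 1/(2π)) with the ℓ^2 sum of its Fourier coefficients: (1/(2π)) ∫_0^{2π} |f|^2 = Σ |c_n|^2.
Compute the left side: (1/(2π)) [∫_0^π 3^2 dx + ∫_π^{2π} 7^2 dx] = (1/(2π)) · (9π + 49π) = (9 + 49)/2 = 29.
So Σ_{n ∈ Z} |c_n|^2 = 29.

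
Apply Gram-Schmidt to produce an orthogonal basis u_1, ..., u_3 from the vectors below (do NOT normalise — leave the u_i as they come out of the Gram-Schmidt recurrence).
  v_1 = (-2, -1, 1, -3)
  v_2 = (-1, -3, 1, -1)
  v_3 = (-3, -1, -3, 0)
Orthogonal basis:
  u_1 = (-2, -1, 1, -3)
  u_2 = (1/5, -12/5, 2/5, 4/5)
  u_3 = (-82/33, -17/33, -109/33, 8/11)

Apply the Gram-Schmidt recurrence
  u_1 = v_1
  u_i = v_i − Σ_{j<i} ((v_i · u_j) / (u_j · u_j)) · u_j.

Step by step this gives:
  u_1 = (-2, -1, 1, -3)
  u_2 = (1/5, -12/5, 2/5, 4/5)
  u_3 = (-82/33, -17/33, -109/33, 8/11)

Orthogonality check:
  u_2 · u_1 = 0 (should be 0)
  u_3 · u_1 = 0 (should be 0)
  u_3 · u_2 = 0 (should be 0)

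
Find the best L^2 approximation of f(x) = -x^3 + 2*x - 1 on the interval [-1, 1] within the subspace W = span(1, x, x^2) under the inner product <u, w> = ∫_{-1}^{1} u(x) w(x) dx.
g(x) = 7*x/5 - 1

The best approximation g ∈ W is the orthogonal projection of f onto W. Writing g = a_0 + a_1 x + a_2 x^2, the coefficients solve the normal equations G · a = b where
  G_{ij} = <φ_i, φ_j> and b_i = <f, φ_i>, with φ_0 = 1, φ_1 = x, φ_2 = x^2.
G =
  [2, 0, 2/3]
  [0, 2/3, 0]
  [2/3, 0, 2/5],
b = (-2, 14/15, -2/3).
Solving gives a_0 = -1, a_1 = 7/5, a_2 = 0, so
  g(x) = 7*x/5 - 1.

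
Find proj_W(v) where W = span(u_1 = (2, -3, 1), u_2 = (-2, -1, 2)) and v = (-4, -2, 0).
proj_W(v) = (-68/25, -58/125, 256/125)

Set up U = [u_1 | ... | u_2] ∈ R^(3×2). The projector onto W = col(U) is P = U (U^T U)^(-1) U^T.
Compute U^T U =
  [14, 1]
  [1, 9],
and U^T v = (-2, 10).
Solve U^T U · c = U^T v for the coefficients: c = (-28/125, 142/125). The projection is proj_W(v) = U c.
Check: (v - proj_W(v)) · u_1 = 0  (should be 0).
Check: (v - proj_W(v)) · u_2 = 0  (should be 0).
Result: proj_W(v) = (-68/25, -58/125, 256/125).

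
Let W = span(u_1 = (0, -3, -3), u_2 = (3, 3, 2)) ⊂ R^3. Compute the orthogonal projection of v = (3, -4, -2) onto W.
proj_W(v) = (48/19, -49/19, -65/19)

Set up U = [u_1 | ... | u_2] ∈ R^(3×2). The projector onto W = col(U) is P = U (U^T U)^(-1) U^T.
Compute U^T U =
  [18, -15]
  [-15, 22],
and U^T v = (18, -7).
Solve U^T U · c = U^T v for the coefficients: c = (97/57, 16/19). The projection is proj_W(v) = U c.
Check: (v - proj_W(v)) · u_1 = 0  (should be 0).
Check: (v - proj_W(v)) · u_2 = 0  (should be 0).
Result: proj_W(v) = (48/19, -49/19, -65/19).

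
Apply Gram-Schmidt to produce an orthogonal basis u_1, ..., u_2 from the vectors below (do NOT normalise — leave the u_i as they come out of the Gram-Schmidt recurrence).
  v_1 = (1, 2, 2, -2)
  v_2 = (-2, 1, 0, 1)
Orthogonal basis:
  u_1 = (1, 2, 2, -2)
  u_2 = (-24/13, 17/13, 4/13, 9/13)

Apply the Gram-Schmidt recurrence
  u_1 = v_1
  u_i = v_i − Σ_{j<i} ((v_i · u_j) / (u_j · u_j)) · u_j.

Step by step this gives:
  u_1 = (1, 2, 2, -2)
  u_2 = (-24/13, 17/13, 4/13, 9/13)

Orthogonality check:
  u_2 · u_1 = 0 (should be 0)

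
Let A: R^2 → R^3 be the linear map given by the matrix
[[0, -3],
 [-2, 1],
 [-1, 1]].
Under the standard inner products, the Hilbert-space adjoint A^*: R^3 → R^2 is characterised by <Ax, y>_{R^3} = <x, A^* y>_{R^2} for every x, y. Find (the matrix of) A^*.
A^* = A^T =
[[0, -2, -1],
 [-3, 1, 1]]

For real matrices with standard dot products, the defining identity <Ax, y> = <x, A^* y> gives (Ax)^T y = x^T (A^*) y, i.e. x^T A^T y = x^T (A^*) y. Since this holds for all x, y, we must have A^* = A^T. Therefore
A^* =
[[0, -2, -1],
 [-3, 1, 1]].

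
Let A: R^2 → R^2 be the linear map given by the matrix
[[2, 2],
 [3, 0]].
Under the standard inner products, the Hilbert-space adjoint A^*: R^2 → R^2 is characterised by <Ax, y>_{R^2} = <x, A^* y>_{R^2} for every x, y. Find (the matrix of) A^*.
A^* = A^T =
[[2, 3],
 [2, 0]]

For real matrices with standard dot products, the defining identity <Ax, y> = <x, A^* y> gives (Ax)^T y = x^T (A^*) y, i.e. x^T A^T y = x^T (A^*) y. Since this holds for all x, y, we must have A^* = A^T. Therefore
A^* =
[[2, 3],
 [2, 0]].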